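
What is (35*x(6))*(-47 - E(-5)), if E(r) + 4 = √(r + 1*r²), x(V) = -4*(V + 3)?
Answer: 54180 + 2520*√5 ≈ 59815.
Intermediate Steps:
x(V) = -12 - 4*V (x(V) = -4*(3 + V) = -12 - 4*V)
E(r) = -4 + √(r + r²) (E(r) = -4 + √(r + 1*r²) = -4 + √(r + r²))
(35*x(6))*(-47 - E(-5)) = (35*(-12 - 4*6))*(-47 - (-4 + √(-5*(1 - 5)))) = (35*(-12 - 24))*(-47 - (-4 + √(-5*(-4)))) = (35*(-36))*(-47 - (-4 + √20)) = -1260*(-47 - (-4 + 2*√5)) = -1260*(-47 + (4 - 2*√5)) = -1260*(-43 - 2*√5) = 54180 + 2520*√5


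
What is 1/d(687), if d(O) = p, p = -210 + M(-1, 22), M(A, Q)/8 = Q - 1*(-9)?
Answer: 1/38 ≈ 0.026316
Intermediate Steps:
M(A, Q) = 72 + 8*Q (M(A, Q) = 8*(Q - 1*(-9)) = 8*(Q + 9) = 8*(9 + Q) = 72 + 8*Q)
p = 38 (p = -210 + (72 + 8*22) = -210 + (72 + 176) = -210 + 248 = 38)
d(O) = 38
1/d(687) = 1/38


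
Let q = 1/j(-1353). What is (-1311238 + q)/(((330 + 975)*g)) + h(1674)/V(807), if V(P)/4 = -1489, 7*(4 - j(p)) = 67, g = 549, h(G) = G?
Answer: -175676738777/83209355190 ≈ -2.1113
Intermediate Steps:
j(p) = -39/7 (j(p) = 4 - 1/7*67 = 4 - 67/7 = -39/7)
q = -7/39 (q = 1/(-39/7) = -7/39 ≈ -0.17949)
V(P) = -5956 (V(P) = 4*(-1489) = -5956)
(-1311238 + q)/(((330 + 975)*g)) + h(1674)/V(807) = (-1311238 - 7/39)/(((330 + 975)*549)) + 1674/(-5956) = -51138289/(39*(1305*549)) + 1674*(-1/5956) = -51138289/39/716445 - 837/2978 = -51138289/39*1/716445 - 837/2978 = -51138289/27941355 - 837/2978 = -175676738777/83209355190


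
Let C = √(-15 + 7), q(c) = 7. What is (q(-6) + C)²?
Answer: 41 + 28*I*√2 ≈ 41.0 + 39.598*I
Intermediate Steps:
C = 2*I*√2 (C = √(-8) = 2*I*√2 ≈ 2.8284*I)
(q(-6) + C)² = (7 + 2*I*√2)²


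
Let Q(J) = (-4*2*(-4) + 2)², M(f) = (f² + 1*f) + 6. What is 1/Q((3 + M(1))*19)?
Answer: 1/1156 ≈ 0.00086505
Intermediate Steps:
M(f) = 6 + f + f² (M(f) = (f² + f) + 6 = (f + f²) + 6 = 6 + f + f²)
Q(J) = 1156 (Q(J) = (-8*(-4) + 2)² = (32 + 2)² = 34² = 1156)
1/Q((3 + M(1))*19) = 1/1156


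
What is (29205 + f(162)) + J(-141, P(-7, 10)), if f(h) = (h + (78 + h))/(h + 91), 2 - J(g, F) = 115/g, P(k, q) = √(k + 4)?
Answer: 1041987088/35673 ≈ 29209.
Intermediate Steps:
P(k, q) = √(4 + k)
J(g, F) = 2 - 115/g
f(h) = (78 + 2*h)/(91 + h)
(29205 + f(162)) + J(-141, P(-7, 10)) = (29205 + 2*(39 + 162)/(91 + 162)) + (2 - 115/(-141)) = (29205 + 2*201/253) + (2 - 115*(-1/141)) = (29205 + 2*(1/253)*201) + (2 + 115/141) = (29205 + 402/253) + 397/141 = 7389267/253 + 397/141 = 1041987088/35673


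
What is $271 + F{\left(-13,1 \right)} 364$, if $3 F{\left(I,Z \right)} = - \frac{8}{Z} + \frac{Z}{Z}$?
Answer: $- \frac{1735}{3} \approx -578.33$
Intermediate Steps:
$F{\left(I,Z \right)} = \frac{1}{3} - \frac{8}{3 Z}$ ($F{\left(I,Z \right)} = \frac{- \frac{8}{Z} + \frac{Z}{Z}}{3} = \frac{- \frac{8}{Z} + 1}{3} = \frac{1 - \frac{8}{Z}}{3} = \frac{1}{3} - \frac{8}{3 Z}$)
$271 + F{\left(-13,1 \right)} 364 = 271 + \frac{-8 + 1}{3 \cdot 1} \cdot 364 = 271 + \frac{1}{3} \cdot 1 \left(-7\right) 364 = 271 - \frac{2548}{3} = - \frac{1735}{3}$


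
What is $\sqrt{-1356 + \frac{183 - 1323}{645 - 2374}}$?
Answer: $\frac{6 i \sqrt{311766}}{91} \approx 36.815 i$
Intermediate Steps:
$\sqrt{-1356 + \frac{183 - 1323}{645 - 2374}} = \sqrt{-1356 - \frac{1140}{-1729}} = \sqrt{-1356 - - \frac{60}{91}} = \sqrt{-1356 + \frac{60}{91}} = \sqrt{- \frac{123336}{91}} = \frac{6 i \sqrt{311766}}{91}$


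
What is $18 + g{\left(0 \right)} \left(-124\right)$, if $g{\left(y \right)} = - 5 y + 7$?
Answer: $-850$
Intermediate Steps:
$g{\left(y \right)} = 7 - 5 y$
$18 + g{\left(0 \right)} \left(-124\right) = 18 + \left(7 - 0\right) \left(-124\right) = 18 + \left(7 + 0\right) \left(-124\right) = 18 + 7 \left(-124\right) = 18 - 868 = -850$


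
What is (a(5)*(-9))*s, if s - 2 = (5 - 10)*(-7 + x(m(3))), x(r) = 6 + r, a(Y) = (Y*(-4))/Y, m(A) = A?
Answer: -288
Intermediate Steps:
a(Y) = -4 (a(Y) = (-4*Y)/Y = -4)
s = -8 (s = 2 + (5 - 10)*(-7 + (6 + 3)) = 2 - 5*(-7 + 9) = 2 - 5*2 = 2 - 10 = -8)
(a(5)*(-9))*s = -4*(-9)*(-8) = 36*(-8) = -288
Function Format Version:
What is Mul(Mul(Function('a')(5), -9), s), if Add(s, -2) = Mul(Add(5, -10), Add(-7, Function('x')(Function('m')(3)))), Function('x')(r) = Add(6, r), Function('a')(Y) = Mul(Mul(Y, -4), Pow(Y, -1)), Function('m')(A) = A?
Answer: -288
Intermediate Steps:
Function('a')(Y) = -4 (Function('a')(Y) = Mul(Mul(-4, Y), Pow(Y, -1)) = -4)
s = -8 (s = Add(2, Mul(Add(5, -10), Add(-7, Add(6, 3)))) = Add(2, Mul(-5, Add(-7, 9))) = Add(2, Mul(-5, 2)) = Add(2, -10) = -8)
Mul(Mul(Function('a')(5), -9), s) = Mul(Mul(-4, -9), -8) = Mul(36, -8) = -288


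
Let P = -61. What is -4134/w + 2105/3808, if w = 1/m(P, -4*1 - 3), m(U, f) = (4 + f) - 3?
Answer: 94455737/3808 ≈ 24805.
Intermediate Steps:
m(U, f) = 1 + f
w = -⅙ (w = 1/(1 + (-4*1 - 3)) = 1/(1 + (-4 - 3)) = 1/(1 - 7) = 1/(-6) = -⅙ ≈ -0.16667)
-4134/w + 2105/3808 = -4134/(-⅙) + 2105/3808 = -4134*(-6) + 2105*(1/3808) = 24804 + 2105/3808 = 94455737/3808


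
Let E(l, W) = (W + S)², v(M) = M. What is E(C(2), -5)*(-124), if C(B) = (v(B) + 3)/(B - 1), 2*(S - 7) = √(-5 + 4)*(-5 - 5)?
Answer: 2604 + 2480*I ≈ 2604.0 + 2480.0*I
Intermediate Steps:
S = 7 - 5*I (S = 7 + (√(-5 + 4)*(-5 - 5))/2 = 7 + (√(-1)*(-10))/2 = 7 + (I*(-10))/2 = 7 + (-10*I)/2 = 7 - 5*I ≈ 7.0 - 5.0*I)
C(B) = (3 + B)/(-1 + B) (C(B) = (B + 3)/(B - 1) = (3 + B)/(-1 + B))
E(l, W) = (7 + W - 5*I)² (E(l, W) = (W + (7 - 5*I))² = (7 + W - 5*I)²)
E(C(2), -5)*(-124) = (7 - 5 - 5*I)²*(-124) = (2 - 5*I)²*(-124) = -124*(2 - 5*I)²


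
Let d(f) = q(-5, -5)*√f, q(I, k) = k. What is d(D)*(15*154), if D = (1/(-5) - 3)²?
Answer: -36960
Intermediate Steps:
D = 256/25 (D = (-⅕ - 3)² = (-16/5)² = 256/25 ≈ 10.240)
d(f) = -5*√f
d(D)*(15*154) = (-5*√(256/25))*(15*154) = -5*16/5*2310 = -16*2310 = -36960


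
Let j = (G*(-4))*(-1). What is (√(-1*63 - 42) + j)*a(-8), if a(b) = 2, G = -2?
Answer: -16 + 2*I*√105 ≈ -16.0 + 20.494*I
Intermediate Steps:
j = -8 (j = -2*(-4)*(-1) = 8*(-1) = -8)
(√(-1*63 - 42) + j)*a(-8) = (√(-1*63 - 42) - 8)*2 = (√(-63 - 42) - 8)*2 = (√(-105) - 8)*2 = (I*√105 - 8)*2 = (-8 + I*√105)*2 = -16 + 2*I*√105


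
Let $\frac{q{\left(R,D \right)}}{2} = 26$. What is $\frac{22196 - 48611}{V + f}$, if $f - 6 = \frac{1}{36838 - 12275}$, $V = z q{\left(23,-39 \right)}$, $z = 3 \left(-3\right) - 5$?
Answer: $\frac{43255443}{1182299} \approx 36.586$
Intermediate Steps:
$q{\left(R,D \right)} = 52$ ($q{\left(R,D \right)} = 2 \cdot 26 = 52$)
$z = -14$ ($z = -9 - 5 = -14$)
$V = -728$ ($V = \left(-14\right) 52 = -728$)
$f = \frac{147379}{24563}$ ($f = 6 + \frac{1}{36838 - 12275} = 6 + \frac{1}{24563} = \frac{147379}{24563} \approx 6.0$)
$\frac{22196 - 48611}{V + f} = \frac{22196 - 48611}{-728 + \frac{147379}{24563}} = - \frac{26415}{- \frac{17734485}{24563}} = \left(-26415\right) \left(- \frac{24563}{17734485}\right) = \frac{43255443}{1182299}$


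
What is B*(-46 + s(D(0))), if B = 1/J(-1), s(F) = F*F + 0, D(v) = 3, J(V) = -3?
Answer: 37/3 ≈ 12.333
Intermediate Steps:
s(F) = F² (s(F) = F² + 0 = F²)
B = -⅓ (B = 1/(-3) = -⅓ ≈ -0.33333)
B*(-46 + s(D(0))) = -(-46 + 3²)/3 = -(-46 + 9)/3 = -⅓*(-37) = 37/3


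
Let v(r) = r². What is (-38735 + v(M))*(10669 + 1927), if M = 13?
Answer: -485777336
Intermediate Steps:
(-38735 + v(M))*(10669 + 1927) = (-38735 + 13²)*(10669 + 1927) = (-38735 + 169)*12596 = -38566*12596 = -485777336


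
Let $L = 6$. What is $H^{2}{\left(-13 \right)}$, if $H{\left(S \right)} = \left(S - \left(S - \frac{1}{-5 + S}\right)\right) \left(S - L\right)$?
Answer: $\frac{361}{324} \approx 1.1142$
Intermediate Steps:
$H{\left(S \right)} = \frac{-6 + S}{-5 + S}$ ($H{\left(S \right)} = \left(S - \left(S - \frac{1}{-5 + S}\right)\right) \left(S - 6\right) = \frac{S - 6}{-5 + S} = \frac{-6 + S}{-5 + S}$)
$H^{2}{\left(-13 \right)} = \left(\frac{-6 - 13}{-5 - 13}\right)^{2} = \left(\frac{1}{-18} \left(-19\right)\right)^{2} = \left(\left(- \frac{1}{18}\right) \left(-19\right)\right)^{2} = \left(\frac{19}{18}\right)^{2} = \frac{361}{324}$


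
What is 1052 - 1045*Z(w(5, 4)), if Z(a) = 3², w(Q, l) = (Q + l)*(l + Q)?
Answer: -8353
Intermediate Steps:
w(Q, l) = (Q + l)² (w(Q, l) = (Q + l)*(Q + l) = (Q + l)²)
Z(a) = 9
1052 - 1045*Z(w(5, 4)) = 1052 - 1045*9 = 1052 - 9405 = -8353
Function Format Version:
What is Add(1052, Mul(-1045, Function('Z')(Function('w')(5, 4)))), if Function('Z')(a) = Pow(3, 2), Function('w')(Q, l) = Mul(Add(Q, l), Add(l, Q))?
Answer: -8353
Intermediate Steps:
Function('w')(Q, l) = Pow(Add(Q, l), 2) (Function('w')(Q, l) = Mul(Add(Q, l), Add(Q, l)) = Pow(Add(Q, l), 2))
Function('Z')(a) = 9
Add(1052, Mul(-1045, Function('Z')(Function('w')(5, 4)))) = Add(1052, Mul(-1045, 9)) = Add(1052, -9405) = -8353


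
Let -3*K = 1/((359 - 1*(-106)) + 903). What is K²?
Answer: 1/16842816 ≈ 5.9372e-8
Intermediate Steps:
K = -1/4104 (K = -1/(3*((359 - 1*(-106)) + 903)) = -1/(3*((359 + 106) + 903)) = -1/(3*(465 + 903)) = -⅓/1368 = -⅓*1/1368 = -1/4104 ≈ -0.00024366)
K² = (-1/4104)² = 1/16842816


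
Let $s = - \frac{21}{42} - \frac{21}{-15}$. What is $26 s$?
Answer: $\frac{117}{5} \approx 23.4$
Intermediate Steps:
$s = \frac{9}{10}$ ($s = \left(-21\right) \frac{1}{42} - - \frac{7}{5} = - \frac{1}{2} + \frac{7}{5} = \frac{9}{10} \approx 0.9$)
$26 s = 26 \cdot \frac{9}{10} = \frac{117}{5}$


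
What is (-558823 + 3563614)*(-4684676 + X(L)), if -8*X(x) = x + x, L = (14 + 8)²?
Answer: -14076835862427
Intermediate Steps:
L = 484 (L = 22² = 484)
X(x) = -x/4 (X(x) = -(x + x)/8 = -x/4)
(-558823 + 3563614)*(-4684676 + X(L)) = (-558823 + 3563614)*(-4684676 - ¼*484) = 3004791*(-4684676 - 121) = 3004791*(-4684797) = -14076835862427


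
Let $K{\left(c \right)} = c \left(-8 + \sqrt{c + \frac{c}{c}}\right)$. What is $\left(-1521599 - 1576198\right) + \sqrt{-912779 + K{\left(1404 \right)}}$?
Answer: $-3097797 + i \sqrt{924011 - 1404 \sqrt{1405}} \approx -3.0978 \cdot 10^{6} + 933.48 i$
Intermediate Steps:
$K{\left(c \right)} = c \left(-8 + \sqrt{1 + c}\right)$ ($K{\left(c \right)} = c \left(-8 + \sqrt{c + 1}\right) = c \left(-8 + \sqrt{1 + c}\right)$)
$\left(-1521599 - 1576198\right) + \sqrt{-912779 + K{\left(1404 \right)}} = \left(-1521599 - 1576198\right) + \sqrt{-912779 + 1404 \left(-8 + \sqrt{1 + 1404}\right)} = \left(-1521599 - 1576198\right) + \sqrt{-912779 + 1404 \left(-8 + \sqrt{1405}\right)} = -3097797 + \sqrt{-912779 - \left(11232 - 1404 \sqrt{1405}\right)} = -3097797 + \sqrt{-924011 + 1404 \sqrt{1405}}$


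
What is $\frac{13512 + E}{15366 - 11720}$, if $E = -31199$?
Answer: $- \frac{17687}{3646} \approx -4.8511$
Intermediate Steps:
$\frac{13512 + E}{15366 - 11720} = \frac{13512 - 31199}{15366 - 11720} = - \frac{17687}{3646}$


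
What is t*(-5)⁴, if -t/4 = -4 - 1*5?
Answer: 22500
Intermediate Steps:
t = 36 (t = -4*(-4 - 1*5) = -4*(-4 - 5) = -4*(-9) = 36)
t*(-5)⁴ = 36*(-5)⁴ = 36*625 = 22500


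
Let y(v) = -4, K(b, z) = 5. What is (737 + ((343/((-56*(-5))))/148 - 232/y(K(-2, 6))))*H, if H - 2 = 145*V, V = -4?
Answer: -1360163761/2960 ≈ -4.5952e+5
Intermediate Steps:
H = -578 (H = 2 + 145*(-4) = 2 - 580 = -578)
(737 + ((343/((-56*(-5))))/148 - 232/y(K(-2, 6))))*H = (737 + ((343/((-56*(-5))))/148 - 232/(-4)))*(-578) = (737 + ((343/280)*(1/148) - 232*(-¼)))*(-578) = (737 + ((343*(1/280))*(1/148) + 58))*(-578) = (737 + ((49/40)*(1/148) + 58))*(-578) = (737 + (49/5920 + 58))*(-578) = (737 + 343409/5920)*(-578) = (4706449/5920)*(-578) = -1360163761/2960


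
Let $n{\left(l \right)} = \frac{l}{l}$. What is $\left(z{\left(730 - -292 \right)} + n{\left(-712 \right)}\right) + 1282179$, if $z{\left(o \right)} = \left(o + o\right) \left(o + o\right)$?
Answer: $5460116$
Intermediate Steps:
$n{\left(l \right)} = 1$
$z{\left(o \right)} = 4 o^{2}$ ($z{\left(o \right)} = 2 o 2 o = 4 o^{2}$)
$\left(z{\left(730 - -292 \right)} + n{\left(-712 \right)}\right) + 1282179 = \left(4 \left(730 - -292\right)^{2} + 1\right) + 1282179 = \left(4 \left(730 + 292\right)^{2} + 1\right) + 1282179 = \left(4 \cdot 1022^{2} + 1\right) + 1282179 = \left(4 \cdot 1044484 + 1\right) + 1282179 = \left(4177936 + 1\right) + 1282179 = 4177937 + 1282179 = 5460116$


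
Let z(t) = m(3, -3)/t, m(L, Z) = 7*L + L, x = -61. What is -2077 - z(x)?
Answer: -126673/61 ≈ -2076.6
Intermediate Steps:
m(L, Z) = 8*L
z(t) = 24/t (z(t) = (8*3)/t = 24/t)
-2077 - z(x) = -2077 - 24/(-61) = -2077 - 24*(-1)/61 = -2077 - 1*(-24/61) = -2077 + 24/61 = -126673/61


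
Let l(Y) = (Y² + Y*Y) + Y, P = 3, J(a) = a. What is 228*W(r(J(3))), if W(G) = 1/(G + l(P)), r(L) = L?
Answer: 19/2 ≈ 9.5000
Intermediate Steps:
l(Y) = Y + 2*Y² (l(Y) = (Y² + Y²) + Y = 2*Y² + Y = Y + 2*Y²)
W(G) = 1/(21 + G) (W(G) = 1/(G + 3*(1 + 2*3)) = 1/(G + 3*(1 + 6)) = 1/(G + 3*7) = 1/(G + 21) = 1/(21 + G))
228*W(r(J(3))) = 228/(21 + 3) = 228/24 = 228*(1/24) = 19/2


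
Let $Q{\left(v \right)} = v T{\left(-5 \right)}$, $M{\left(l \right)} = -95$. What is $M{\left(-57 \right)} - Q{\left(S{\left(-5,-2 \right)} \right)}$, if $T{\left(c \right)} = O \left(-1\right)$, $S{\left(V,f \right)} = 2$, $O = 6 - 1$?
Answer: $-85$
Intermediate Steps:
$O = 5$
$T{\left(c \right)} = -5$ ($T{\left(c \right)} = 5 \left(-1\right) = -5$)
$Q{\left(v \right)} = - 5 v$ ($Q{\left(v \right)} = v \left(-5\right) = - 5 v$)
$M{\left(-57 \right)} - Q{\left(S{\left(-5,-2 \right)} \right)} = -95 - \left(-5\right) 2 = -95 - -10 = -95 + 10 = -85$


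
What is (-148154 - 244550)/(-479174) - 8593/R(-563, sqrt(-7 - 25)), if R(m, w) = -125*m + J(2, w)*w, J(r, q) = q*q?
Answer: 827581310533211/1186596160208691 - 1099904*I*sqrt(2)/4952673393 ≈ 0.69744 - 0.00031407*I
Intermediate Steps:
J(r, q) = q**2
R(m, w) = w**3 - 125*m (R(m, w) = -125*m + w**2*w = -125*m + w**3 = w**3 - 125*m)
(-148154 - 244550)/(-479174) - 8593/R(-563, sqrt(-7 - 25)) = (-148154 - 244550)/(-479174) - 8593/((sqrt(-7 - 25))**3 - 125*(-563)) = -392704*(-1/479174) - 8593/((sqrt(-32))**3 + 70375) = 196352/239587 - 8593/((4*I*sqrt(2))**3 + 70375) = 196352/239587 - 8593/(-128*I*sqrt(2) + 70375) = 196352/239587 - 8593/(70375 - 128*I*sqrt(2))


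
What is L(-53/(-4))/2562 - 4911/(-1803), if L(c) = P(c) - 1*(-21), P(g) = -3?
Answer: 700802/256627 ≈ 2.7308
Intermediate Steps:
L(c) = 18 (L(c) = -3 - 1*(-21) = -3 + 21 = 18)
L(-53/(-4))/2562 - 4911/(-1803) = 18/2562 - 4911/(-1803) = 18*(1/2562) - 4911*(-1/1803) = 3/427 + 1637/601 = 700802/256627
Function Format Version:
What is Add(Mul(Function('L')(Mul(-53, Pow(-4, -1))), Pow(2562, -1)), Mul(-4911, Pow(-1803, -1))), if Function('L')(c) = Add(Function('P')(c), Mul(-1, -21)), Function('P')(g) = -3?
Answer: Rational(700802, 256627) ≈ 2.7308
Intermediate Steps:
Function('L')(c) = 18 (Function('L')(c) = Add(-3, Mul(-1, -21)) = Add(-3, 21) = 18)
Add(Mul(Function('L')(Mul(-53, Pow(-4, -1))), Pow(2562, -1)), Mul(-4911, Pow(-1803, -1))) = Add(Mul(18, Pow(2562, -1)), Mul(-4911, Pow(-1803, -1))) = Add(Mul(18, Rational(1, 2562)), Mul(-4911, Rational(-1, 1803))) = Add(Rational(3, 427), Rational(1637, 601)) = Rational(700802, 256627)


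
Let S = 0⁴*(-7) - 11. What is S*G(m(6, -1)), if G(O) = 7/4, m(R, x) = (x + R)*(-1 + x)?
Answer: -77/4 ≈ -19.250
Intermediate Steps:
m(R, x) = (-1 + x)*(R + x) (m(R, x) = (R + x)*(-1 + x) = (-1 + x)*(R + x))
G(O) = 7/4 (G(O) = 7*(¼) = 7/4)
S = -11 (S = 0*(-7) - 11 = 0 - 11 = -11)
S*G(m(6, -1)) = -11*7/4 = -77/4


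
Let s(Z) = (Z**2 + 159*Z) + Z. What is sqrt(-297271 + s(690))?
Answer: sqrt(289229) ≈ 537.80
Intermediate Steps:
s(Z) = Z**2 + 160*Z
sqrt(-297271 + s(690)) = sqrt(-297271 + 690*(160 + 690)) = sqrt(-297271 + 690*850) = sqrt(-297271 + 586500) = sqrt(289229)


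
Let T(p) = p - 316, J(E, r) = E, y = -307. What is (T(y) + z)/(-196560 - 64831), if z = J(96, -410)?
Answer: 527/261391 ≈ 0.0020161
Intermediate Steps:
T(p) = -316 + p
z = 96
(T(y) + z)/(-196560 - 64831) = ((-316 - 307) + 96)/(-196560 - 64831) = (-623 + 96)/(-261391) = -527*(-1/261391) = 527/261391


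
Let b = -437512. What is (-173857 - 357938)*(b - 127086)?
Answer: 300250393410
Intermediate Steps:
(-173857 - 357938)*(b - 127086) = (-173857 - 357938)*(-437512 - 127086) = -531795*(-564598) = 300250393410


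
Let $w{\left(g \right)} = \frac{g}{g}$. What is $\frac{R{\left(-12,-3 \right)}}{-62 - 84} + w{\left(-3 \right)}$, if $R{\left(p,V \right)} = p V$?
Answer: $\frac{55}{73} \approx 0.75342$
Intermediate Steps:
$R{\left(p,V \right)} = V p$
$w{\left(g \right)} = 1$
$\frac{R{\left(-12,-3 \right)}}{-62 - 84} + w{\left(-3 \right)} = \frac{\left(-3\right) \left(-12\right)}{-62 - 84} + 1 = \frac{36}{-146} + 1 = 36 \left(- \frac{1}{146}\right) + 1 = - \frac{18}{73} + 1 = \frac{55}{73}$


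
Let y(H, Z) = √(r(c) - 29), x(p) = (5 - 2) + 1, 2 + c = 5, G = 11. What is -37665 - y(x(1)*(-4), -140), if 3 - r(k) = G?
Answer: -37665 - I*√37 ≈ -37665.0 - 6.0828*I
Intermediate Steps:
c = 3 (c = -2 + 5 = 3)
x(p) = 4 (x(p) = 3 + 1 = 4)
r(k) = -8 (r(k) = 3 - 1*11 = 3 - 11 = -8)
y(H, Z) = I*√37 (y(H, Z) = √(-8 - 29) = √(-37) = I*√37)
-37665 - y(x(1)*(-4), -140) = -37665 - I*√37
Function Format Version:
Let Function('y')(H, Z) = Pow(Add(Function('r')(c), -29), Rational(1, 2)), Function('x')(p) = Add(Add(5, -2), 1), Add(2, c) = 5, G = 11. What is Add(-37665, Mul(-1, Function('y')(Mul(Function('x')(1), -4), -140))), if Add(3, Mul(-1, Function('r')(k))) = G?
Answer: Add(-37665, Mul(-1, I, Pow(37, Rational(1, 2)))) ≈ Add(-37665., Mul(-6.0828, I))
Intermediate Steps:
c = 3 (c = Add(-2, 5) = 3)
Function('x')(p) = 4 (Function('x')(p) = Add(3, 1) = 4)
Function('r')(k) = -8 (Function('r')(k) = Add(3, Mul(-1, 11)) = Add(3, -11) = -8)
Function('y')(H, Z) = Mul(I, Pow(37, Rational(1, 2))) (Function('y')(H, Z) = Pow(Add(-8, -29), Rational(1, 2)) = Pow(-37, Rational(1, 2)) = Mul(I, Pow(37, Rational(1, 2))))
Add(-37665, Mul(-1, Function('y')(Mul(Function('x')(1), -4), -140))) = Add(-37665, Mul(-1, Mul(I, Pow(37, Rational(1, 2))))) = Add(-37665, Mul(-1, I, Pow(37, Rational(1, 2))))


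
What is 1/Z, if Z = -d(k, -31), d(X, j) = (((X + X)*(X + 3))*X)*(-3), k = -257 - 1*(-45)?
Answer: -1/56359776 ≈ -1.7743e-8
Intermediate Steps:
k = -212 (k = -257 + 45 = -212)
d(X, j) = -6*X**2*(3 + X) (d(X, j) = (((2*X)*(3 + X))*X)*(-3) = ((2*X*(3 + X))*X)*(-3) = (2*X**2*(3 + X))*(-3) = -6*X**2*(3 + X))
Z = -56359776 (Z = -6*(-212)**2*(-3 - 1*(-212)) = -6*44944*(-3 + 212) = -6*44944*209 = -1*56359776 = -56359776)
1/Z = 1/(-56359776) = -1/56359776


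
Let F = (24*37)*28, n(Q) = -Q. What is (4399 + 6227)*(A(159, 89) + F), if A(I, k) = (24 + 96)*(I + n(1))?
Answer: 465673824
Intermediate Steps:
F = 24864 (F = 888*28 = 24864)
A(I, k) = -120 + 120*I (A(I, k) = (24 + 96)*(I - 1*1) = 120*(I - 1) = 120*(-1 + I) = -120 + 120*I)
(4399 + 6227)*(A(159, 89) + F) = (4399 + 6227)*((-120 + 120*159) + 24864) = 10626*((-120 + 19080) + 24864) = 10626*(18960 + 24864) = 10626*43824 = 465673824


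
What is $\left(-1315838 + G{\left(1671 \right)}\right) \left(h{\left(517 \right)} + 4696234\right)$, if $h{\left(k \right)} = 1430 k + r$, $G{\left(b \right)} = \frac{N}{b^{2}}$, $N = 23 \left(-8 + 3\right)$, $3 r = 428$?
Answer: $- \frac{59914369458990195380}{8376723} \approx -7.1525 \cdot 10^{12}$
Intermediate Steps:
$r = \frac{428}{3}$ ($r = \frac{1}{3} \cdot 428 = \frac{428}{3} \approx 142.67$)
$N = -115$ ($N = 23 \left(-5\right) = -115$)
$G{\left(b \right)} = - \frac{115}{b^{2}}$
$h{\left(k \right)} = \frac{428}{3} + 1430 k$ ($h{\left(k \right)} = 1430 k + \frac{428}{3} = \frac{428}{3} + 1430 k$)
$\left(-1315838 + G{\left(1671 \right)}\right) \left(h{\left(517 \right)} + 4696234\right) = \left(-1315838 - \frac{115}{2792241}\right) \left(\left(\frac{428}{3} + 1430 \cdot 517\right) + 4696234\right) = \left(-1315838 - \frac{115}{2792241}\right) \left(\left(\frac{428}{3} + 739310\right) + 4696234\right) = \left(-1315838 - \frac{115}{2792241}\right) \left(\frac{2218358}{3} + 4696234\right) = \left(- \frac{3674136813073}{2792241}\right) \frac{16307060}{3} = - \frac{59914369458990195380}{8376723}$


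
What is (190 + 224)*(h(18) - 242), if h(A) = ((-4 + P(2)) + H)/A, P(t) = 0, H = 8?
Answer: -100096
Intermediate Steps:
h(A) = 4/A (h(A) = ((-4 + 0) + 8)/A = (-4 + 8)/A = 4/A)
(190 + 224)*(h(18) - 242) = (190 + 224)*(4/18 - 242) = 414*(4*(1/18) - 242) = 414*(2/9 - 242) = 414*(-2176/9) = -100096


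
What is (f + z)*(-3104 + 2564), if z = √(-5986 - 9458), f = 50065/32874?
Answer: -4505850/5479 - 3240*I*√429 ≈ -822.39 - 67108.0*I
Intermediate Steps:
f = 50065/32874 (f = 50065*(1/32874) = 50065/32874 ≈ 1.5229)
z = 6*I*√429 (z = √(-15444) = 6*I*√429 ≈ 124.27*I)
(f + z)*(-3104 + 2564) = (50065/32874 + 6*I*√429)*(-3104 + 2564) = (50065/32874 + 6*I*√429)*(-540) = -4505850/5479 - 3240*I*√429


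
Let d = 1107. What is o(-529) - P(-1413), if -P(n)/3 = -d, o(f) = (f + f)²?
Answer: 1116043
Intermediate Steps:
o(f) = 4*f² (o(f) = (2*f)² = 4*f²)
P(n) = 3321 (P(n) = -(-3)*1107 = -3*(-1107) = 3321)
o(-529) - P(-1413) = 4*(-529)² - 1*3321 = 4*279841 - 3321 = 1119364 - 3321 = 1116043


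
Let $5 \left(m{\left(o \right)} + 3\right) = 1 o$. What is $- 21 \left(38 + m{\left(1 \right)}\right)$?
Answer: $- \frac{3696}{5} \approx -739.2$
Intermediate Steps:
$m{\left(o \right)} = -3 + \frac{o}{5}$ ($m{\left(o \right)} = -3 + \frac{1 o}{5} = -3 + \frac{o}{5}$)
$- 21 \left(38 + m{\left(1 \right)}\right) = - 21 \left(38 + \left(-3 + \frac{1}{5} \cdot 1\right)\right) = - 21 \left(38 + \left(-3 + \frac{1}{5}\right)\right) = - 21 \left(38 - \frac{14}{5}\right) = \left(-21\right) \frac{176}{5} = - \frac{3696}{5}$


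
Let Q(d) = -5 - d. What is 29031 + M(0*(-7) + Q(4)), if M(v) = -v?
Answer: 29040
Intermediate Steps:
29031 + M(0*(-7) + Q(4)) = 29031 - (0*(-7) + (-5 - 1*4)) = 29031 - (0 + (-5 - 4)) = 29031 - (0 - 9) = 29031 - 1*(-9) = 29031 + 9 = 29040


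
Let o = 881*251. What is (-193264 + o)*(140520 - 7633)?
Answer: 3703162029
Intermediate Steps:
o = 221131
(-193264 + o)*(140520 - 7633) = (-193264 + 221131)*(140520 - 7633) = 27867*132887 = 3703162029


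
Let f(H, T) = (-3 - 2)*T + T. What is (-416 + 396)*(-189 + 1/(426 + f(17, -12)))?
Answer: 895850/237 ≈ 3780.0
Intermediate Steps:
f(H, T) = -4*T (f(H, T) = -5*T + T = -4*T)
(-416 + 396)*(-189 + 1/(426 + f(17, -12))) = (-416 + 396)*(-189 + 1/(426 - 4*(-12))) = -20*(-189 + 1/(426 + 48)) = -20*(-189 + 1/474) = -20*(-89585/474) = 895850/237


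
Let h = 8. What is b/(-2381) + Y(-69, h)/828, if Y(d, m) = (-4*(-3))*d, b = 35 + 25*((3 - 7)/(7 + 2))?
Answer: -21644/21429 ≈ -1.0100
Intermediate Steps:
b = 215/9 (b = 35 + 25*(-4/9) = 35 - 100/9 = 215/9 ≈ 23.889)
Y(d, m) = 12*d
b/(-2381) + Y(-69, h)/828 = (215/9)/(-2381) + (12*(-69))/828 = (215/9)*(-1/2381) - 828*1/828 = -215/21429 - 1 = -21644/21429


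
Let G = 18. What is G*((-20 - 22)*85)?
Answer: -64260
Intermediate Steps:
G*((-20 - 22)*85) = 18*((-20 - 22)*85) = 18*(-42*85) = 18*(-3570) = -64260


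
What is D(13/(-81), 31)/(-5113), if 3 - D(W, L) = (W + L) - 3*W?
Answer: 2294/414153 ≈ 0.0055390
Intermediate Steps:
D(W, L) = 3 - L + 2*W (D(W, L) = 3 - ((W + L) - 3*W) = 3 - ((L + W) - 3*W) = 3 - (L - 2*W) = 3 + (-L + 2*W) = 3 - L + 2*W)
D(13/(-81), 31)/(-5113) = (3 - 1*31 + 2*(13/(-81)))/(-5113) = (3 - 31 + 2*(13*(-1/81)))*(-1/5113) = (3 - 31 + 2*(-13/81))*(-1/5113) = (3 - 31 - 26/81)*(-1/5113) = -2294/81*(-1/5113) = 2294/414153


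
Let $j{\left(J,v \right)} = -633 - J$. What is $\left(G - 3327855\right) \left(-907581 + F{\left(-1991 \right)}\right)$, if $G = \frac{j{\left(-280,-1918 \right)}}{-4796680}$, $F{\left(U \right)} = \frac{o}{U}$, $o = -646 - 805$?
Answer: $\frac{103015699761919740568}{34107821} \approx 3.0203 \cdot 10^{12}$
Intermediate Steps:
$o = -1451$ ($o = -646 - 805 = -1451$)
$F{\left(U \right)} = - \frac{1451}{U}$
$G = \frac{353}{4796680}$ ($G = \frac{-633 - -280}{-4796680} = \left(-633 + 280\right) \left(- \frac{1}{4796680}\right) = \left(-353\right) \left(- \frac{1}{4796680}\right) = \frac{353}{4796680} \approx 7.3593 \cdot 10^{-5}$)
$\left(G - 3327855\right) \left(-907581 + F{\left(-1991 \right)}\right) = \left(\frac{353}{4796680} - 3327855\right) \left(-907581 - \frac{1451}{-1991}\right) = - \frac{15962655521047 \left(-907581 - - \frac{1451}{1991}\right)}{4796680} = - \frac{15962655521047 \left(-907581 + \frac{1451}{1991}\right)}{4796680} = \left(- \frac{15962655521047}{4796680}\right) \left(- \frac{1806992320}{1991}\right) = \frac{103015699761919740568}{34107821}$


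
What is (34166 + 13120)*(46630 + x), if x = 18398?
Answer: 3074914008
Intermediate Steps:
(34166 + 13120)*(46630 + x) = (34166 + 13120)*(46630 + 18398) = 47286*65028 = 3074914008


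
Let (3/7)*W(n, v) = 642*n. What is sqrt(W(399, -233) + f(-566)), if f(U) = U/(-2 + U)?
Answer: sqrt(12052083221)/142 ≈ 773.11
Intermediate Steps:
f(U) = U/(-2 + U)
W(n, v) = 1498*n (W(n, v) = 7*(642*n)/3 = 1498*n)
sqrt(W(399, -233) + f(-566)) = sqrt(1498*399 - 566/(-2 - 566)) = sqrt(597702 - 566/(-568)) = sqrt(597702 - 566*(-1/568)) = sqrt(597702 + 283/284) = sqrt(169747651/284) = sqrt(12052083221)/142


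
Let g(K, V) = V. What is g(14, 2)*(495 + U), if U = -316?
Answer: 358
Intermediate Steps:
g(14, 2)*(495 + U) = 2*(495 - 316) = 2*179 = 358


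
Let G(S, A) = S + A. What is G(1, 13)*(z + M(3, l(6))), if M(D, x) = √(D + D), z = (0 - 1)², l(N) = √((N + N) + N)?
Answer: 14 + 14*√6 ≈ 48.293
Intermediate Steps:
l(N) = √3*√N (l(N) = √(2*N + N) = √(3*N) = √3*√N)
z = 1 (z = (-1)² = 1)
M(D, x) = √2*√D (M(D, x) = √(2*D) = √2*√D)
G(S, A) = A + S
G(1, 13)*(z + M(3, l(6))) = (13 + 1)*(1 + √2*√3) = 14*(1 + √6) = 14 + 14*√6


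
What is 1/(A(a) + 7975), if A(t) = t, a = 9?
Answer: 1/7984 ≈ 0.00012525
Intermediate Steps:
1/(A(a) + 7975) = 1/(9 + 7975) = 1/7984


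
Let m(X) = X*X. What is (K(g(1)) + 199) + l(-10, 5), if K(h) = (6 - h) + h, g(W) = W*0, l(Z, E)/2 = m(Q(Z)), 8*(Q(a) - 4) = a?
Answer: 1761/8 ≈ 220.13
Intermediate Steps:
Q(a) = 4 + a/8
m(X) = X²
l(Z, E) = 2*(4 + Z/8)²
g(W) = 0
K(h) = 6
(K(g(1)) + 199) + l(-10, 5) = (6 + 199) + (32 - 10)²/32 = 205 + (1/32)*22² = 205 + (1/32)*484 = 205 + 121/8 = 1761/8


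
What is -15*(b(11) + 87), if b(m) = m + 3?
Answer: -1515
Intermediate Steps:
b(m) = 3 + m
-15*(b(11) + 87) = -15*((3 + 11) + 87) = -15*(14 + 87) = -15*101 = -1515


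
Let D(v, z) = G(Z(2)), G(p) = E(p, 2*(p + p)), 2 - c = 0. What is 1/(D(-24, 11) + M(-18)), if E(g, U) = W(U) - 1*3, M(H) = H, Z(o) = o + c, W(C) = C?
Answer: -⅕ ≈ -0.20000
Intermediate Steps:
c = 2 (c = 2 - 1*0 = 2 + 0 = 2)
Z(o) = 2 + o (Z(o) = o + 2 = 2 + o)
E(g, U) = -3 + U (E(g, U) = U - 1*3 = U - 3 = -3 + U)
G(p) = -3 + 4*p (G(p) = -3 + 2*(p + p) = -3 + 2*(2*p) = -3 + 4*p)
D(v, z) = 13 (D(v, z) = -3 + 4*(2 + 2) = -3 + 4*4 = -3 + 16 = 13)
1/(D(-24, 11) + M(-18)) = 1/(13 - 18) = 1/(-5) = -⅕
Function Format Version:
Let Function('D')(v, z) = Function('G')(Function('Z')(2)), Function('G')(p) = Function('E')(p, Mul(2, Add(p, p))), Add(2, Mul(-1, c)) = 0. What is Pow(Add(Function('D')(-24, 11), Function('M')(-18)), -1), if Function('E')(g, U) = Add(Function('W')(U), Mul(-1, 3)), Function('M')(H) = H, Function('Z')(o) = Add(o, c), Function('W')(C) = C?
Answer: Rational(-1, 5) ≈ -0.20000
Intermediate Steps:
c = 2 (c = Add(2, Mul(-1, 0)) = Add(2, 0) = 2)
Function('Z')(o) = Add(2, o) (Function('Z')(o) = Add(o, 2) = Add(2, o))
Function('E')(g, U) = Add(-3, U) (Function('E')(g, U) = Add(U, Mul(-1, 3)) = Add(U, -3) = Add(-3, U))
Function('G')(p) = Add(-3, Mul(4, p)) (Function('G')(p) = Add(-3, Mul(2, Add(p, p))) = Add(-3, Mul(2, Mul(2, p))) = Add(-3, Mul(4, p)))
Function('D')(v, z) = 13 (Function('D')(v, z) = Add(-3, Mul(4, Add(2, 2))) = Add(-3, Mul(4, 4)) = Add(-3, 16) = 13)
Pow(Add(Function('D')(-24, 11), Function('M')(-18)), -1) = Pow(Add(13, -18), -1) = Pow(-5, -1) = Rational(-1, 5)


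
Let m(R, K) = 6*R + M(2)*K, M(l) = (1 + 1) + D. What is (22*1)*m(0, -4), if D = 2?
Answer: -352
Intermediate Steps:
M(l) = 4 (M(l) = (1 + 1) + 2 = 2 + 2 = 4)
m(R, K) = 4*K + 6*R (m(R, K) = 6*R + 4*K = 4*K + 6*R)
(22*1)*m(0, -4) = (22*1)*(4*(-4) + 6*0) = 22*(-16 + 0) = 22*(-16) = -352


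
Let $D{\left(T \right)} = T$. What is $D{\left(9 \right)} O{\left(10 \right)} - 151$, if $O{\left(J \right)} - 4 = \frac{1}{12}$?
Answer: $- \frac{457}{4} \approx -114.25$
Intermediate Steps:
$O{\left(J \right)} = \frac{49}{12}$ ($O{\left(J \right)} = 4 + \frac{1}{12} = \frac{49}{12}$)
$D{\left(9 \right)} O{\left(10 \right)} - 151 = 9 \cdot \frac{49}{12} - 151 = \frac{147}{4} - 151 = - \frac{457}{4}$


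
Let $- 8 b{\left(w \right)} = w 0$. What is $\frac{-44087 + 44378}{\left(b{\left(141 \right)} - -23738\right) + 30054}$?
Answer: $\frac{291}{53792} \approx 0.0054097$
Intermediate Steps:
$b{\left(w \right)} = 0$ ($b{\left(w \right)} = - \frac{w 0}{8} = \left(- \frac{1}{8}\right) 0 = 0$)
$\frac{-44087 + 44378}{\left(b{\left(141 \right)} - -23738\right) + 30054} = \frac{-44087 + 44378}{\left(0 - -23738\right) + 30054} = \frac{291}{\left(0 + 23738\right) + 30054} = \frac{291}{23738 + 30054} = \frac{291}{53792}$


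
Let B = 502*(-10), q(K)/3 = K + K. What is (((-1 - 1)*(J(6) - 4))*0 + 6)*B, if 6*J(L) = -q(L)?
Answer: -30120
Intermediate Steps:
q(K) = 6*K (q(K) = 3*(K + K) = 3*(2*K) = 6*K)
B = -5020
J(L) = -L (J(L) = (-6*L)/6 = -L)
(((-1 - 1)*(J(6) - 4))*0 + 6)*B = (((-1 - 1)*(-1*6 - 4))*0 + 6)*(-5020) = (-2*(-6 - 4)*0 + 6)*(-5020) = (-2*(-10)*0 + 6)*(-5020) = (20*0 + 6)*(-5020) = (0 + 6)*(-5020) = 6*(-5020) = -30120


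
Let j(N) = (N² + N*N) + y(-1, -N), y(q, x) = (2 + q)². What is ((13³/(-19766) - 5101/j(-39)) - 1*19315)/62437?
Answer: -1161864934307/3755456804906 ≈ -0.30938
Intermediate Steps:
j(N) = 1 + 2*N² (j(N) = (N² + N*N) + (2 - 1)² = (N² + N²) + 1² = 2*N² + 1 = 1 + 2*N²)
((13³/(-19766) - 5101/j(-39)) - 1*19315)/62437 = ((13³/(-19766) - 5101/(1 + 2*(-39)²)) - 1*19315)/62437 = ((2197*(-1/19766) - 5101/(1 + 2*1521)) - 19315)*(1/62437) = ((-2197/19766 - 5101/(1 + 3042)) - 19315)*(1/62437) = ((-2197/19766 - 5101/3043) - 19315)*(1/62437) = (-107511837/60147938 - 19315)*(1/62437) = -1161864934307/60147938*1/62437 = -1161864934307/3755456804906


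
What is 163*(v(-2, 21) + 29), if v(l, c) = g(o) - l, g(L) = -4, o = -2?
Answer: 4401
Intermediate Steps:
v(l, c) = -4 - l
163*(v(-2, 21) + 29) = 163*((-4 - 1*(-2)) + 29) = 163*((-4 + 2) + 29) = 163*(-2 + 29) = 163*27 = 4401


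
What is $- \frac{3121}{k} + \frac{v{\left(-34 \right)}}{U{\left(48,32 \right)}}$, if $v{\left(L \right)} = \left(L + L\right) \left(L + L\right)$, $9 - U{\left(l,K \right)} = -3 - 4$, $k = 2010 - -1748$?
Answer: $\frac{1082941}{3758} \approx 288.17$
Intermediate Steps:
$k = 3758$ ($k = 2010 + 1748 = 3758$)
$U{\left(l,K \right)} = 16$ ($U{\left(l,K \right)} = 9 - \left(-3 - 4\right) = 9 - -7 = 9 + 7 = 16$)
$v{\left(L \right)} = 4 L^{2}$ ($v{\left(L \right)} = 2 L 2 L = 4 L^{2}$)
$- \frac{3121}{k} + \frac{v{\left(-34 \right)}}{U{\left(48,32 \right)}} = - \frac{3121}{3758} + \frac{4 \left(-34\right)^{2}}{16} = \left(-3121\right) \frac{1}{3758} + 4 \cdot 1156 \cdot \frac{1}{16} = - \frac{3121}{3758} + 4624 \cdot \frac{1}{16} = - \frac{3121}{3758} + 289 = \frac{1082941}{3758}$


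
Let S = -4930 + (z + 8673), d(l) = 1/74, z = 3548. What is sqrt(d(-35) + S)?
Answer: sqrt(39925590)/74 ≈ 85.387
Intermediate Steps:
d(l) = 1/74
S = 7291 (S = -4930 + (3548 + 8673) = -4930 + 12221 = 7291)
sqrt(d(-35) + S) = sqrt(1/74 + 7291) = sqrt(539535/74) = sqrt(39925590)/74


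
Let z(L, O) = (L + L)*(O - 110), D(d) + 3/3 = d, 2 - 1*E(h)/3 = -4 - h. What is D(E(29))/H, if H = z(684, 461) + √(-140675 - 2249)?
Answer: 12484368/57640362787 - 52*I*√35731/57640362787 ≈ 0.00021659 - 1.7053e-7*I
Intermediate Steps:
E(h) = 18 + 3*h (E(h) = 6 - 3*(-4 - h) = 6 + (12 + 3*h) = 18 + 3*h)
D(d) = -1 + d
z(L, O) = 2*L*(-110 + O) (z(L, O) = (2*L)*(-110 + O) = 2*L*(-110 + O))
H = 480168 + 2*I*√35731 (H = 2*684*(-110 + 461) + √(-140675 - 2249) = 2*684*351 + √(-142924) = 480168 + 2*I*√35731 ≈ 4.8017e+5 + 378.05*I)
D(E(29))/H = (-1 + (18 + 3*29))/(480168 + 2*I*√35731) = (-1 + (18 + 87))/(480168 + 2*I*√35731) = (-1 + 105)/(480168 + 2*I*√35731) = 104/(480168 + 2*I*√35731)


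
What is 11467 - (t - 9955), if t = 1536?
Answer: 19886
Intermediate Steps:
11467 - (t - 9955) = 11467 - (1536 - 9955) = 11467 - 1*(-8419) = 11467 + 8419 = 19886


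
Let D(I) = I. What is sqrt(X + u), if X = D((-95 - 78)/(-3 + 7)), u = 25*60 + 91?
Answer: sqrt(6191)/2 ≈ 39.341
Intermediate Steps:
u = 1591 (u = 1500 + 91 = 1591)
X = -173/4 (X = (-95 - 78)/(-3 + 7) = -173/4 ≈ -43.250)
sqrt(X + u) = sqrt(-173/4 + 1591) = sqrt(6191/4) = sqrt(6191)/2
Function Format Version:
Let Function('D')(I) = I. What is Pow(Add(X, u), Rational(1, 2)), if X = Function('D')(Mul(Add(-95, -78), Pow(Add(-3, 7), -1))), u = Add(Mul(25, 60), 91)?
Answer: Mul(Rational(1, 2), Pow(6191, Rational(1, 2))) ≈ 39.341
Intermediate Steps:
u = 1591 (u = Add(1500, 91) = 1591)
X = Rational(-173, 4) (X = Mul(Add(-95, -78), Pow(Add(-3, 7), -1)) = Mul(-173, Pow(4, -1)) = Mul(-173, Rational(1, 4)) = Rational(-173, 4) ≈ -43.250)
Pow(Add(X, u), Rational(1, 2)) = Pow(Add(Rational(-173, 4), 1591), Rational(1, 2)) = Pow(Rational(6191, 4), Rational(1, 2)) = Mul(Rational(1, 2), Pow(6191, Rational(1, 2)))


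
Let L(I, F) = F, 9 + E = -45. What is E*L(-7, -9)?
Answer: 486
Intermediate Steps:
E = -54 (E = -9 - 45 = -54)
E*L(-7, -9) = -54*(-9) = 486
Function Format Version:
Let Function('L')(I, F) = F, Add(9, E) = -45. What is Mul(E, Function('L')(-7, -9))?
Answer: 486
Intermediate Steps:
E = -54 (E = Add(-9, -45) = -54)
Mul(E, Function('L')(-7, -9)) = Mul(-54, -9) = 486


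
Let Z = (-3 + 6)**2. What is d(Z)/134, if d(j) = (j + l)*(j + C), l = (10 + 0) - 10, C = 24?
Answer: 297/134 ≈ 2.2164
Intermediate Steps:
l = 0 (l = 10 - 10 = 0)
Z = 9 (Z = 3**2 = 9)
d(j) = j*(24 + j) (d(j) = (j + 0)*(j + 24) = j*(24 + j))
d(Z)/134 = (9*(24 + 9))/134 = (9*33)*(1/134) = 297*(1/134) = 297/134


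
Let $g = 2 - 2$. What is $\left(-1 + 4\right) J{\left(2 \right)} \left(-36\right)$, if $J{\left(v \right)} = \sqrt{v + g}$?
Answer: $- 108 \sqrt{2} \approx -152.74$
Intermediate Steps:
$g = 0$ ($g = 2 - 2 = 0$)
$J{\left(v \right)} = \sqrt{v}$ ($J{\left(v \right)} = \sqrt{v + 0} = \sqrt{v}$)
$\left(-1 + 4\right) J{\left(2 \right)} \left(-36\right) = \left(-1 + 4\right) \sqrt{2} \left(-36\right) = 3 \sqrt{2} \left(-36\right) = - 108 \sqrt{2}$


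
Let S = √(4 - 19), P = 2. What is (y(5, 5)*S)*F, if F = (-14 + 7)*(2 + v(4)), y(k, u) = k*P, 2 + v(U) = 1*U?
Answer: -280*I*√15 ≈ -1084.4*I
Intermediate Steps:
v(U) = -2 + U (v(U) = -2 + 1*U = -2 + U)
y(k, u) = 2*k (y(k, u) = k*2 = 2*k)
S = I*√15 (S = √(-15) = I*√15 ≈ 3.873*I)
F = -28 (F = (-14 + 7)*(2 + (-2 + 4)) = -7*(2 + 2) = -7*4 = -28)
(y(5, 5)*S)*F = ((2*5)*(I*√15))*(-28) = (10*(I*√15))*(-28) = (10*I*√15)*(-28) = -280*I*√15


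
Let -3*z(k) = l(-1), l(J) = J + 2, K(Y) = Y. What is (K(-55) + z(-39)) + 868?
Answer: 2438/3 ≈ 812.67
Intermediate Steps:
l(J) = 2 + J
z(k) = -1/3 (z(k) = -(2 - 1)/3 = -1/3*1 = -1/3)
(K(-55) + z(-39)) + 868 = (-55 - 1/3) + 868 = -166/3 + 868 = 2438/3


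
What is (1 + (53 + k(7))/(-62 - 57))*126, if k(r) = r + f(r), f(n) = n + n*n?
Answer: 54/17 ≈ 3.1765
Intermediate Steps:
f(n) = n + n²
k(r) = r + r*(1 + r)
(1 + (53 + k(7))/(-62 - 57))*126 = (1 + (53 + 7*(2 + 7))/(-62 - 57))*126 = (1 + (53 + 7*9)/(-119))*126 = (1 + (53 + 63)*(-1/119))*126 = (1 + 116*(-1/119))*126 = (1 - 116/119)*126 = (3/119)*126 = 54/17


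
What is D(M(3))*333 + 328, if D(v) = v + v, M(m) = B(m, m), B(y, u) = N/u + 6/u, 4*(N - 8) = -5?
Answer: 6317/2 ≈ 3158.5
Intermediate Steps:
N = 27/4 (N = 8 + (¼)*(-5) = 8 - 5/4 = 27/4 ≈ 6.7500)
B(y, u) = 51/(4*u) (B(y, u) = 27/(4*u) + 6/u = 51/(4*u))
M(m) = 51/(4*m)
D(v) = 2*v
D(M(3))*333 + 328 = (2*((51/4)/3))*333 + 328 = (2*((51/4)*(⅓)))*333 + 328 = (2*(17/4))*333 + 328 = (17/2)*333 + 328 = 5661/2 + 328 = 6317/2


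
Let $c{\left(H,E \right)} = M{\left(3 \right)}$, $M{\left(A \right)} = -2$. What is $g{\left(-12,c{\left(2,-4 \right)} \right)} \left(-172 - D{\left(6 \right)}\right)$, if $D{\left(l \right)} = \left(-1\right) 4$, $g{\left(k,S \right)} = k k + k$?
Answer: $-22176$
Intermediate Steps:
$c{\left(H,E \right)} = -2$
$g{\left(k,S \right)} = k + k^{2}$ ($g{\left(k,S \right)} = k^{2} + k = k + k^{2}$)
$D{\left(l \right)} = -4$
$g{\left(-12,c{\left(2,-4 \right)} \right)} \left(-172 - D{\left(6 \right)}\right) = - 12 \left(1 - 12\right) \left(-172 - -4\right) = \left(-12\right) \left(-11\right) \left(-172 + 4\right) = 132 \left(-168\right) = -22176$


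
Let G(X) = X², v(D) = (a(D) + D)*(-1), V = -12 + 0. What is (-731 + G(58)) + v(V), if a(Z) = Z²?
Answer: 2501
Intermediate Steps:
V = -12
v(D) = -D - D² (v(D) = (D² + D)*(-1) = (D + D²)*(-1) = -D - D²)
(-731 + G(58)) + v(V) = (-731 + 58²) - 12*(-1 - 1*(-12)) = (-731 + 3364) - 12*(-1 + 12) = 2633 - 12*11 = 2633 - 132 = 2501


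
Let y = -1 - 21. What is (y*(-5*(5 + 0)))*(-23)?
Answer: -12650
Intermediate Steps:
y = -22
(y*(-5*(5 + 0)))*(-23) = -(-110)*(5 + 0)*(-23) = -(-110)*5*(-23) = -22*(-25)*(-23) = 550*(-23) = -12650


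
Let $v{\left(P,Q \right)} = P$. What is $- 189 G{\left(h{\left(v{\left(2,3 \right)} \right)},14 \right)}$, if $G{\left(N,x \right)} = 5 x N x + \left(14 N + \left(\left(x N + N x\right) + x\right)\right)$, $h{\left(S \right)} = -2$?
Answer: $383670$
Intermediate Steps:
$G{\left(N,x \right)} = x + 14 N + 2 N x + 5 N x^{2}$ ($G{\left(N,x \right)} = 5 N x x + \left(14 N + \left(\left(N x + N x\right) + x\right)\right) = 5 N x^{2} + \left(14 N + \left(2 N x + x\right)\right) = 5 N x^{2} + \left(14 N + \left(x + 2 N x\right)\right) = 5 N x^{2} + \left(x + 14 N + 2 N x\right) = x + 14 N + 2 N x + 5 N x^{2}$)
$- 189 G{\left(h{\left(v{\left(2,3 \right)} \right)},14 \right)} = - 189 \left(14 + 14 \left(-2\right) + 2 \left(-2\right) 14 + 5 \left(-2\right) 14^{2}\right) = - 189 \left(14 - 28 - 56 + 5 \left(-2\right) 196\right) = - 189 \left(14 - 28 - 56 - 1960\right) = \left(-189\right) \left(-2030\right) = 383670$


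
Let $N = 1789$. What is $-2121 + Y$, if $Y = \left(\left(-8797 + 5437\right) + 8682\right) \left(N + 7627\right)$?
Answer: $50109831$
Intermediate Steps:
$Y = 50111952$ ($Y = \left(\left(-8797 + 5437\right) + 8682\right) \left(1789 + 7627\right) = \left(-3360 + 8682\right) 9416 = 5322 \cdot 9416 = 50111952$)
$-2121 + Y = -2121 + 50111952 = 50109831$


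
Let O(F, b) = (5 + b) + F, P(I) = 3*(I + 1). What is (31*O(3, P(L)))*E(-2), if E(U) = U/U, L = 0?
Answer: 341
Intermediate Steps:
P(I) = 3 + 3*I (P(I) = 3*(1 + I) = 3 + 3*I)
O(F, b) = 5 + F + b
E(U) = 1
(31*O(3, P(L)))*E(-2) = (31*(5 + 3 + (3 + 3*0)))*1 = (31*(5 + 3 + (3 + 0)))*1 = (31*(5 + 3 + 3))*1 = (31*11)*1 = 341*1 = 341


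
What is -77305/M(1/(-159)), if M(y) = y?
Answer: 12291495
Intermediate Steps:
-77305/M(1/(-159)) = -77305/(1/(-159)) = -77305/(-1/159) = -77305*(-159) = 12291495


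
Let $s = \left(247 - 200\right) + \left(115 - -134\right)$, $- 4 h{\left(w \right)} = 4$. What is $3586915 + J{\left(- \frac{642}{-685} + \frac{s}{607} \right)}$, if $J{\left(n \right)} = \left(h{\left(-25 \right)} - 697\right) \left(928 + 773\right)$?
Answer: $2399617$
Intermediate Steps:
$h{\left(w \right)} = -1$ ($h{\left(w \right)} = \left(- \frac{1}{4}\right) 4 = -1$)
$s = 296$ ($s = 47 + \left(115 + 134\right) = 47 + 249 = 296$)
$J{\left(n \right)} = -1187298$ ($J{\left(n \right)} = \left(-1 - 697\right) \left(928 + 773\right) = \left(-698\right) 1701 = -1187298$)
$3586915 + J{\left(- \frac{642}{-685} + \frac{s}{607} \right)} = 3586915 - 1187298 = 2399617$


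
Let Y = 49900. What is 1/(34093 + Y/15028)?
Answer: 3757/128099876 ≈ 2.9329e-5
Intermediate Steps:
1/(34093 + Y/15028) = 1/(34093 + 49900/15028) = 1/(34093 + 49900*(1/15028)) = 1/(34093 + 12475/3757) = 1/(128099876/3757) = 3757/128099876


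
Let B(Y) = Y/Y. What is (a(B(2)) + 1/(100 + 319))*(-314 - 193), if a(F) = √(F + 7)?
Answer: -507/419 - 1014*√2 ≈ -1435.2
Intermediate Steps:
B(Y) = 1
a(F) = √(7 + F)
(a(B(2)) + 1/(100 + 319))*(-314 - 193) = (√(7 + 1) + 1/(100 + 319))*(-314 - 193) = (√8 + 1/419)*(-507) = (2*√2 + 1/419)*(-507) = (1/419 + 2*√2)*(-507) = -507/419 - 1014*√2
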